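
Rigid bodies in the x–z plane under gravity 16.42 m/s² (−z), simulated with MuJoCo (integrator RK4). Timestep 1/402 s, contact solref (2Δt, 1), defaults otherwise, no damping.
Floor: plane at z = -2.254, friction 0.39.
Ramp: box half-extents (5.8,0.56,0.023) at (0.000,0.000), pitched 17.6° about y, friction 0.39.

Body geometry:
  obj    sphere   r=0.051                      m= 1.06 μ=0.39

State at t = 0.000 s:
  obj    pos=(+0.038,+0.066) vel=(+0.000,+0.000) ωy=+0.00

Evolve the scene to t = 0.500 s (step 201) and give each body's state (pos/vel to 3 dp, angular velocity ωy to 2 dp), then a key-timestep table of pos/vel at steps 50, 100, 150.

State at t = 0.500 s:
  obj    pos=(+0.461,-0.068) vel=(+1.690,-0.536) ωy=+34.76

Key-timestep trajectory:
   step    t(s)  obj.x    obj.z    obj.vx   obj.vz 
     50  0.1244   +0.064  +0.057  +0.421  -0.133
    100  0.2488   +0.143  +0.032  +0.841  -0.267
    150  0.3731   +0.273  -0.009  +1.261  -0.400


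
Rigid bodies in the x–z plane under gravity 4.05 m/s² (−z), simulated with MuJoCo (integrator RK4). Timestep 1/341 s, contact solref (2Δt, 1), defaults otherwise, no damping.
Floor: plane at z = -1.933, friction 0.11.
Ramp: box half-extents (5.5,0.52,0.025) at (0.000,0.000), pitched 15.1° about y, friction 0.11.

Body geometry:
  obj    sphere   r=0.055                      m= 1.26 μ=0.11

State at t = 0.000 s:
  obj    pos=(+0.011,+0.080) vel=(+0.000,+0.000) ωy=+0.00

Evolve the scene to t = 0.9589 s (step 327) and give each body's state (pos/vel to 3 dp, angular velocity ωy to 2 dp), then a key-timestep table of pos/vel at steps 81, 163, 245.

State at t = 0.9589 s:
  obj    pos=(+0.346,-0.010) vel=(+0.698,-0.188) ωy=+13.14

Key-timestep trajectory:
   step    t(s)  obj.x    obj.z    obj.vx   obj.vz 
     81  0.2375   +0.032  +0.074  +0.173  -0.047
    163  0.4780   +0.094  +0.057  +0.348  -0.094
    245  0.7185   +0.199  +0.029  +0.523  -0.141


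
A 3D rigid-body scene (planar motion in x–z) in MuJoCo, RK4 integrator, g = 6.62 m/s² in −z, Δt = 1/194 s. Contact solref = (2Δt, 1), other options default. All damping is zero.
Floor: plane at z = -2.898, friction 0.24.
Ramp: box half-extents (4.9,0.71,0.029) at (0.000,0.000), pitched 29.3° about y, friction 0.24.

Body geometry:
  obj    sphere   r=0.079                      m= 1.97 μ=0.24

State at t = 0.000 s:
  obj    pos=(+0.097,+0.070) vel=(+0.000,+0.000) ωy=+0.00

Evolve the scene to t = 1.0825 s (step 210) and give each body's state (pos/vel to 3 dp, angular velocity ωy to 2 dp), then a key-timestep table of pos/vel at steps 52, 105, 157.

State at t = 1.0825 s:
  obj    pos=(+1.279,-0.594) vel=(+2.185,-1.226) ωy=+31.70

Key-timestep trajectory:
   step    t(s)  obj.x    obj.z    obj.vx   obj.vz 
     52  0.2680   +0.169  +0.029  +0.541  -0.304
    105  0.5412   +0.393  -0.096  +1.092  -0.613
    157  0.8093   +0.758  -0.301  +1.633  -0.917


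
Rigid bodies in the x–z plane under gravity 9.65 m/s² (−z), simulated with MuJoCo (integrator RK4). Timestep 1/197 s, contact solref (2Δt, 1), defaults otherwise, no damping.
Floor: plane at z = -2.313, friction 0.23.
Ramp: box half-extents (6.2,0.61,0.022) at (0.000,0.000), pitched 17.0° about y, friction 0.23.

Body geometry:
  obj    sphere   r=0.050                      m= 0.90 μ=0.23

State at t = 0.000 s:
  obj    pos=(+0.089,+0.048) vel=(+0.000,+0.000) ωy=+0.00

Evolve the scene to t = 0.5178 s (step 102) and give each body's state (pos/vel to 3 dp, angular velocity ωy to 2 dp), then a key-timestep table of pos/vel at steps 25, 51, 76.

State at t = 0.5178 s:
  obj    pos=(+0.347,-0.031) vel=(+0.998,-0.305) ωy=+20.86

Key-timestep trajectory:
   step    t(s)  obj.x    obj.z    obj.vx   obj.vz 
     25  0.1269   +0.105  +0.043  +0.245  -0.075
     51  0.2589   +0.154  +0.028  +0.499  -0.153
     76  0.3858   +0.232  +0.004  +0.744  -0.227


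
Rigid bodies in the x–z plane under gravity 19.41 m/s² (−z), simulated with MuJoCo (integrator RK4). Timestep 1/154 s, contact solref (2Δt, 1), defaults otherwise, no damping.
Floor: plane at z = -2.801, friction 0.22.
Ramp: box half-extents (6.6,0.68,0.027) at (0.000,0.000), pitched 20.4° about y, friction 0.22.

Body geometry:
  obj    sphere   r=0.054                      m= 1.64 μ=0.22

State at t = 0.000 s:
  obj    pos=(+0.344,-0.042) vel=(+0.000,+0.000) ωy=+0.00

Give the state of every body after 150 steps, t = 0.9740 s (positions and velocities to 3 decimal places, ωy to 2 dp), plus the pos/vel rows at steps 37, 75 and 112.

State at t = 0.9740 s:
  obj    pos=(+2.493,-0.841) vel=(+4.412,-1.641) ωy=+87.15

Key-timestep trajectory:
   step    t(s)  obj.x    obj.z    obj.vx   obj.vz 
     37  0.2403   +0.475  -0.090  +1.088  -0.405
     75  0.4870   +0.881  -0.241  +2.206  -0.820
    112  0.7273   +1.542  -0.487  +3.294  -1.225


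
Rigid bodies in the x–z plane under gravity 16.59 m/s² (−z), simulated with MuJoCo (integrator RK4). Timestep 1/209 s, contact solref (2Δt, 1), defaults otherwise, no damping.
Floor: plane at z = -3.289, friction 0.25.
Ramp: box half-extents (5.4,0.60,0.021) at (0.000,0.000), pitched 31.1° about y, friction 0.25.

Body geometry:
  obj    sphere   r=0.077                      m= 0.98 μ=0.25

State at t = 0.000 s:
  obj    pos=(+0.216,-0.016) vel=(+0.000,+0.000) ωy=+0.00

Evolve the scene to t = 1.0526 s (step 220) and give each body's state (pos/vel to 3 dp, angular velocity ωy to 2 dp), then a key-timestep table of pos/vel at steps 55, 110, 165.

State at t = 1.0526 s:
  obj    pos=(+3.120,-1.768) vel=(+5.517,-3.328) ωy=+83.66

Key-timestep trajectory:
   step    t(s)  obj.x    obj.z    obj.vx   obj.vz 
     55  0.2632   +0.398  -0.125  +1.380  -0.832
    110  0.5263   +0.942  -0.454  +2.759  -1.664
    165  0.7895   +1.850  -1.001  +4.138  -2.496


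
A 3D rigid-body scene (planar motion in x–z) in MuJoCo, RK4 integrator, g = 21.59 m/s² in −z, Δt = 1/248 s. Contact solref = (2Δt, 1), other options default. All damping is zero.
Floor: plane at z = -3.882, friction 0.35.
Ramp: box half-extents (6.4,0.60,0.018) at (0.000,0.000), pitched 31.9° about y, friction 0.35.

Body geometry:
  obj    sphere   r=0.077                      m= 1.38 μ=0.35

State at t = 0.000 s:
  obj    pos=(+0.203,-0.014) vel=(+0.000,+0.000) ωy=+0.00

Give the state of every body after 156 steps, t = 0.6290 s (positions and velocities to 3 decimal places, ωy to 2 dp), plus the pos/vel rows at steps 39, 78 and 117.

State at t = 0.6290 s:
  obj    pos=(+1.572,-0.866) vel=(+4.352,-2.709) ωy=+66.56

Key-timestep trajectory:
   step    t(s)  obj.x    obj.z    obj.vx   obj.vz 
     39  0.1573   +0.289  -0.068  +1.088  -0.677
     78  0.3145   +0.545  -0.227  +2.176  -1.355
    117  0.4718   +0.973  -0.494  +3.264  -2.032


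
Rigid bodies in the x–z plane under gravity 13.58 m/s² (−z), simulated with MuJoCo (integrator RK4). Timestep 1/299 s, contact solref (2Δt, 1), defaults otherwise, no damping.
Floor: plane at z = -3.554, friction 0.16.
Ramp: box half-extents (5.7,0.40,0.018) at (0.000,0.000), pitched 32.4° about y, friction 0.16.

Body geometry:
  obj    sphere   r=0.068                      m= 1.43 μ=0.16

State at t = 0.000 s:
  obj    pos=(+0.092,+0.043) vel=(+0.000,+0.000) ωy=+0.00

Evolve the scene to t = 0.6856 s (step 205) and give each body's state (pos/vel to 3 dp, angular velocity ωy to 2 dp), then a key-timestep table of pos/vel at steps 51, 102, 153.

State at t = 0.6856 s:
  obj    pos=(+1.173,-0.643) vel=(+3.145,-2.017) ωy=+46.04

Key-timestep trajectory:
   step    t(s)  obj.x    obj.z    obj.vx   obj.vz 
     51  0.1706   +0.159  +0.001  +0.780  -0.511
    102  0.3411   +0.360  -0.127  +1.570  -0.994
    153  0.5117   +0.695  -0.339  +2.350  -1.500


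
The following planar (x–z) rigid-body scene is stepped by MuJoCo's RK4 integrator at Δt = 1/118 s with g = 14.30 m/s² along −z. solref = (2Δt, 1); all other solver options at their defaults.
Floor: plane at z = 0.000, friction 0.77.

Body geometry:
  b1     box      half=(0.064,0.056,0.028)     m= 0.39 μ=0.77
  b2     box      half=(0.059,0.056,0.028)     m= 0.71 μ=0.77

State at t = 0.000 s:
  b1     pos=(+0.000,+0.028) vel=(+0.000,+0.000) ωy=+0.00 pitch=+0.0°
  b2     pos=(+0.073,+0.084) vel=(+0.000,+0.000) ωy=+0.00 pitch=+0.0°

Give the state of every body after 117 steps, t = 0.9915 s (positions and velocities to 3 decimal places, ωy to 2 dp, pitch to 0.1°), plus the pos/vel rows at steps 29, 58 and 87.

State at t = 0.9915 s:
  b1     pos=(+0.000,+0.028) vel=(+0.000,+0.000) ωy=+0.00 pitch=+0.0°
  b2     pos=(+0.130,+0.059) vel=(+0.001,+0.001) ωy=+0.01 pitch=+90.0°

Key-timestep trajectory:
   step    t(s)  b1.x    b1.z    b1.vx   b1.vz   b2.x    b2.z    b2.vx   b2.vz 
     29  0.2458   +0.000  +0.028  +0.000  +0.000   +0.118  +0.063  +0.319  -0.061
     58  0.4915   +0.000  +0.028  +0.000  +0.000   +0.143  +0.063  -0.143  -0.033
     87  0.7373   +0.000  +0.028  +0.000  +0.000   +0.135  +0.060  +0.016  +0.035


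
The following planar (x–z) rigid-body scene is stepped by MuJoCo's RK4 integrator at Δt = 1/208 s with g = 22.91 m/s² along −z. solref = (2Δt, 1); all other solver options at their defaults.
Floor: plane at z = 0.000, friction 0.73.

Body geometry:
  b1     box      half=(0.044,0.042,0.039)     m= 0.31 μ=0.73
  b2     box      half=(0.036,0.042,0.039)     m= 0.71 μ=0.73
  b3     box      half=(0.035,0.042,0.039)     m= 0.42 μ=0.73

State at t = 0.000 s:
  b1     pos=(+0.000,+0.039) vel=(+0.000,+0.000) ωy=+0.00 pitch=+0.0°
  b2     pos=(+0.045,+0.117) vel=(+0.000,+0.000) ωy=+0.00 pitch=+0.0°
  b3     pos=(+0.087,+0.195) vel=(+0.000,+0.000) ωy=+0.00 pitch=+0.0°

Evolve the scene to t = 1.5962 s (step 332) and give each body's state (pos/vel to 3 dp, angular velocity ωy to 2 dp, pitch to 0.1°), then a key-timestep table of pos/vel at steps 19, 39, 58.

State at t = 1.5962 s:
  b1     pos=(+0.000,+0.039) vel=(+0.000,+0.000) ωy=+0.00 pitch=+0.0°
  b2     pos=(+0.093,+0.036) vel=(+0.000,+0.000) ωy=+0.00 pitch=+90.0°
  b3     pos=(+0.213,+0.035) vel=(+0.000,+0.000) ωy=+0.00 pitch=+90.0°

Key-timestep trajectory:
   step    t(s)  b1.x    b1.z    b1.vx   b1.vz   b2.x    b2.z    b2.vx   b2.vz   b3.x    b3.z    b3.vx   b3.vz 
     19  0.0913   +0.000  +0.039  -0.003  +0.001   +0.054  +0.115  +0.222  -0.056   +0.114  +0.181  +0.605  -0.434
     39  0.1875   +0.000  +0.039  +0.000  +0.000   +0.089  +0.071  +0.427  -1.298   +0.191  +0.058  +0.842  -2.340
     58  0.2788   +0.000  +0.039  +0.000  +0.000   +0.093  +0.036  -0.001  +0.006   +0.215  +0.037  -0.239  -0.229


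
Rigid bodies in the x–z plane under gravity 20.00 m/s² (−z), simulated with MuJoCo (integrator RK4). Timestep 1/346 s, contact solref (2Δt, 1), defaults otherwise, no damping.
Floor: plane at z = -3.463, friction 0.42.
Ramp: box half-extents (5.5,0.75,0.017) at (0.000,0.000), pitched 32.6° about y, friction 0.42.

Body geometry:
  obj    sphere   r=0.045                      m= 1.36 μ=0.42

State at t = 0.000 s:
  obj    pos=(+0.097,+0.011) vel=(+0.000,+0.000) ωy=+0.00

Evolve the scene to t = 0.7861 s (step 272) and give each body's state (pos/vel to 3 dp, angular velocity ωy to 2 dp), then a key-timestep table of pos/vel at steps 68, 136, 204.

State at t = 0.7861 s:
  obj    pos=(+2.101,-1.270) vel=(+5.097,-3.260) ωy=+134.44

Key-timestep trajectory:
   step    t(s)  obj.x    obj.z    obj.vx   obj.vz 
     68  0.1965   +0.222  -0.069  +1.274  -0.815
    136  0.3931   +0.598  -0.309  +2.549  -1.630
    204  0.5896   +1.224  -0.709  +3.823  -2.445


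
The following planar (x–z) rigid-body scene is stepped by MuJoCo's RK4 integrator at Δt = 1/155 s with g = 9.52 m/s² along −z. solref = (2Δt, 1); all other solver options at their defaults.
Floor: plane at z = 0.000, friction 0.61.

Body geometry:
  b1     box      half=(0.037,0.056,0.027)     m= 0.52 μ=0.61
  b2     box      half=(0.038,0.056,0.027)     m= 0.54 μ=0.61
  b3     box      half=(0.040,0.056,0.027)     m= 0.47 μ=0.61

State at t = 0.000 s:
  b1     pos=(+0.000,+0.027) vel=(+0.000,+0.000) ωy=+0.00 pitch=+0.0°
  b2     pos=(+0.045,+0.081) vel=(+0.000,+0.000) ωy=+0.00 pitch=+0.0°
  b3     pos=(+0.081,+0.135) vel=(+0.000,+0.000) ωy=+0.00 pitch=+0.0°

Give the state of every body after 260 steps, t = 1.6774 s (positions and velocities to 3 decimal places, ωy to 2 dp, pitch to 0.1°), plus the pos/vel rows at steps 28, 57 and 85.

State at t = 1.6774 s:
  b1     pos=(+0.000,+0.027) vel=(+0.000,+0.000) ωy=+0.00 pitch=+0.0°
  b2     pos=(+0.080,+0.038) vel=(+0.000,+0.000) ωy=+0.00 pitch=+90.0°
  b3     pos=(+0.237,+0.027) vel=(+0.000,+0.000) ωy=+0.00 pitch=+180.0°

Key-timestep trajectory:
   step    t(s)  b1.x    b1.z    b1.vx   b1.vz   b2.x    b2.z    b2.vx   b2.vz   b3.x    b3.z    b3.vx   b3.vz 
     28  0.1806   +0.000  +0.027  +0.000  +0.000   +0.065  +0.061  +0.195  -0.456   +0.133  +0.068  +0.440  -1.026
     57  0.3677   +0.000  +0.027  +0.000  +0.000   +0.096  +0.045  -0.004  -0.002   +0.190  +0.048  +0.117  -0.005
     85  0.5484   +0.000  +0.027  +0.000  +0.000   +0.077  +0.040  +0.027  -0.001   +0.215  +0.044  +0.245  -0.103


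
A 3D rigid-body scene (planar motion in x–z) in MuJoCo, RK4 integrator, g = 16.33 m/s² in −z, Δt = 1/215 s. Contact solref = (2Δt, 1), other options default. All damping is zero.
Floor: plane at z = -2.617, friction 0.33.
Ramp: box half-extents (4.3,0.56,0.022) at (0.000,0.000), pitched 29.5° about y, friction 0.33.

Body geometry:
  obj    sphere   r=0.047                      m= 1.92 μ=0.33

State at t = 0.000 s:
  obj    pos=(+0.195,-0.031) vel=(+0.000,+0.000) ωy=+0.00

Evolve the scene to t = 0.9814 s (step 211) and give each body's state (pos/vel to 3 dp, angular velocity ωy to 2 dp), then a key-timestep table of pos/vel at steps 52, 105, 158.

State at t = 0.9814 s:
  obj    pos=(+2.603,-1.393) vel=(+4.906,-2.776) ωy=+119.92

Key-timestep trajectory:
   step    t(s)  obj.x    obj.z    obj.vx   obj.vz 
     52  0.2419   +0.341  -0.114  +1.209  -0.684
    105  0.4884   +0.791  -0.368  +2.442  -1.381
    158  0.7349   +1.545  -0.795  +3.674  -2.079


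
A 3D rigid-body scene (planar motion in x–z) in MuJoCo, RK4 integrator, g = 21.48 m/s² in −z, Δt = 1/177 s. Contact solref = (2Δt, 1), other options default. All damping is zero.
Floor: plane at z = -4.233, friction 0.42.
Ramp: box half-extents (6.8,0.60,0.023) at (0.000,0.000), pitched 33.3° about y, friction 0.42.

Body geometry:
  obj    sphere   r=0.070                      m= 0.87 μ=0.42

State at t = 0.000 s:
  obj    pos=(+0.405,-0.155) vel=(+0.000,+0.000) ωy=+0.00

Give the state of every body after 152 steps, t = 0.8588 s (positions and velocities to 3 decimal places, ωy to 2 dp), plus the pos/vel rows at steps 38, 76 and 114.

State at t = 0.8588 s:
  obj    pos=(+3.001,-1.860) vel=(+6.046,-3.971) ωy=+103.32

Key-timestep trajectory:
   step    t(s)  obj.x    obj.z    obj.vx   obj.vz 
     38  0.2147   +0.567  -0.261  +1.512  -0.993
     76  0.4294   +1.054  -0.581  +3.023  -1.986
    114  0.6441   +1.866  -1.114  +4.535  -2.979


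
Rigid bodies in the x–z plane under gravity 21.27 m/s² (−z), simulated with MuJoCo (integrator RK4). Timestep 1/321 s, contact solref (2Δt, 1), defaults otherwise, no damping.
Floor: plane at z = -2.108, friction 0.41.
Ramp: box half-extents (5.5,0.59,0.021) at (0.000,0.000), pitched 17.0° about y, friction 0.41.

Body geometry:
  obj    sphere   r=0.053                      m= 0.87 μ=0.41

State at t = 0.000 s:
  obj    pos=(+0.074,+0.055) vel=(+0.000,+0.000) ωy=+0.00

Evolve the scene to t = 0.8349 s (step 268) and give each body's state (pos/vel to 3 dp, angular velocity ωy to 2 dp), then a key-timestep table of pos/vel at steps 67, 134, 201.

State at t = 0.8349 s:
  obj    pos=(+1.554,-0.398) vel=(+3.546,-1.084) ωy=+69.97

Key-timestep trajectory:
   step    t(s)  obj.x    obj.z    obj.vx   obj.vz 
     67  0.2087   +0.167  +0.026  +0.887  -0.271
    134  0.4174   +0.444  -0.058  +1.773  -0.542
    201  0.6262   +0.907  -0.200  +2.660  -0.813


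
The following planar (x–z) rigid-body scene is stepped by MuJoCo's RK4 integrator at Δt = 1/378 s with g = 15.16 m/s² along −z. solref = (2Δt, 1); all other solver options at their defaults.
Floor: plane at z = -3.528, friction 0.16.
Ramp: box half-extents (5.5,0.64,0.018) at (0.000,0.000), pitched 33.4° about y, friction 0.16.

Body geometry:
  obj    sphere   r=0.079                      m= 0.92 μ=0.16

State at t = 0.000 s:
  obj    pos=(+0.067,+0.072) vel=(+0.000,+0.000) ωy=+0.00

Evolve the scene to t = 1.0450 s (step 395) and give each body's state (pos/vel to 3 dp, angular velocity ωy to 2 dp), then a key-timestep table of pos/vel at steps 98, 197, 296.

State at t = 1.0450 s:
  obj    pos=(+2.948,-1.827) vel=(+5.511,-3.642) ωy=+66.92

Key-timestep trajectory:
   step    t(s)  obj.x    obj.z    obj.vx   obj.vz 
     98  0.2593   +0.244  -0.045  +1.371  -0.896
    197  0.5212   +0.784  -0.400  +2.735  -1.845
    296  0.7831   +1.685  -0.995  +4.103  -2.789


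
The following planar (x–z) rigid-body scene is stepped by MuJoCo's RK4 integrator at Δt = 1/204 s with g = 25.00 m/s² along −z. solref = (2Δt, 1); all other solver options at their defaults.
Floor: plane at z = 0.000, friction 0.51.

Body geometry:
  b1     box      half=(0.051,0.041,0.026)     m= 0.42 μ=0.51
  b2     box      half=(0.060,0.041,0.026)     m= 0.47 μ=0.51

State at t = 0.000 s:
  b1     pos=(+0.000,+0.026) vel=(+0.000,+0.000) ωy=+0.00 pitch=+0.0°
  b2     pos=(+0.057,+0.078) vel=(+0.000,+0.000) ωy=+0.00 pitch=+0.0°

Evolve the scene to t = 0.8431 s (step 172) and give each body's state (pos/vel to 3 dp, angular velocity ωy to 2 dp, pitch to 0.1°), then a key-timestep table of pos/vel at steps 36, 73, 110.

State at t = 0.8431 s:
  b1     pos=(+0.000,+0.026) vel=(+0.000,+0.000) ωy=+0.00 pitch=+0.0°
  b2     pos=(+0.118,+0.060) vel=(+0.000,+0.000) ωy=+0.00 pitch=+90.0°

Key-timestep trajectory:
   step    t(s)  b1.x    b1.z    b1.vx   b1.vz   b2.x    b2.z    b2.vx   b2.vz 
     36  0.1765   +0.000  +0.026  +0.000  +0.000   +0.088  +0.065  +0.239  +0.038
     73  0.3578   +0.000  +0.026  +0.000  +0.000   +0.132  +0.064  +0.001  +0.000
    110  0.5392   +0.000  +0.026  +0.000  +0.000   +0.117  +0.060  +0.259  -0.116


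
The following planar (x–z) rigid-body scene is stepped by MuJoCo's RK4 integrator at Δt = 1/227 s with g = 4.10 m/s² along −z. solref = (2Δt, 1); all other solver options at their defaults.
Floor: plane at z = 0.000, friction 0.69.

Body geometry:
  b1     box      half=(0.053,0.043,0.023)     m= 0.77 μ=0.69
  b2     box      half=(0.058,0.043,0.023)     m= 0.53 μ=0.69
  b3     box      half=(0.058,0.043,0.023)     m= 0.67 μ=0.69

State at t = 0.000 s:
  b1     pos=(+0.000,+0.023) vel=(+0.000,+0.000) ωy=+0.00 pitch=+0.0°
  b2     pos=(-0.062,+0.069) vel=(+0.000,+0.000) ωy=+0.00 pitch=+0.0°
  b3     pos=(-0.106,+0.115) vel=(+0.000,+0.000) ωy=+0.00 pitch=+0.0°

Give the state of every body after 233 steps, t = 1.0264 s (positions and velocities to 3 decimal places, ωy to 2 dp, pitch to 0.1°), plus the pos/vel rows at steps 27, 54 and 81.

State at t = 1.0264 s:
  b1     pos=(+0.000,+0.023) vel=(+0.000,+0.000) ωy=+0.00 pitch=+0.0°
  b2     pos=(-0.075,+0.057) vel=(+0.000,+0.000) ωy=+0.00 pitch=-43.6°
  b3     pos=(-0.142,+0.056) vel=(+0.000,+0.000) ωy=+0.00 pitch=-43.3°

Key-timestep trajectory:
   step    t(s)  b1.x    b1.z    b1.vx   b1.vz   b2.x    b2.z    b2.vx   b2.vz   b3.x    b3.z    b3.vx   b3.vz 
     27  0.1189   +0.000  +0.023  +0.000  +0.000   -0.066  +0.067  -0.064  -0.039   -0.117  +0.105  -0.180  -0.195
     54  0.2379   +0.000  +0.023  +0.000  +0.000   -0.076  +0.056  -0.086  -0.032   -0.142  +0.059  -0.219  -0.591
     81  0.3568   +0.000  +0.023  +0.000  +0.000   -0.077  +0.058  +0.055  -0.022   -0.144  +0.057  +0.032  -0.014


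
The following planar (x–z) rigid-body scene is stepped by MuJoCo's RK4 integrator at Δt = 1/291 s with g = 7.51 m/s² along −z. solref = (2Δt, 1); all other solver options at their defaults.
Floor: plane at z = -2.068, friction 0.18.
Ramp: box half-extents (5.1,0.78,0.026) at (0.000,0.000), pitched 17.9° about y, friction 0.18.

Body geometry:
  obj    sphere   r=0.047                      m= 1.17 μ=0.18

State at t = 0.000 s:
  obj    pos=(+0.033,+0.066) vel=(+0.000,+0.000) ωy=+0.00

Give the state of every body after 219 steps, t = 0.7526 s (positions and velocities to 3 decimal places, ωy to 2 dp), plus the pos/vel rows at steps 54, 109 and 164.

State at t = 0.7526 s:
  obj    pos=(+0.477,-0.077) vel=(+1.181,-0.381) ωy=+26.40

Key-timestep trajectory:
   step    t(s)  obj.x    obj.z    obj.vx   obj.vz 
     54  0.1856   +0.060  +0.057  +0.291  -0.094
    109  0.3746   +0.143  +0.030  +0.588  -0.190
    164  0.5636   +0.282  -0.014  +0.884  -0.286


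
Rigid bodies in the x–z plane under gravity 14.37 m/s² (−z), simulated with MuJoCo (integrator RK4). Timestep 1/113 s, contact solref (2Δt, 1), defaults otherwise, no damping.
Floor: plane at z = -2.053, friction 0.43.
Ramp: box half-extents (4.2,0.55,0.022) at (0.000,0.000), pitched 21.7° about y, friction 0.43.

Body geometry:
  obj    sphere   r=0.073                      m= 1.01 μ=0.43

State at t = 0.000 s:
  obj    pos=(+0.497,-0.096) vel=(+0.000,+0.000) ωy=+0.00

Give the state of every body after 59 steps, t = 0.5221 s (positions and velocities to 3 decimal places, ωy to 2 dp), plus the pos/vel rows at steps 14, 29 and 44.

State at t = 0.5221 s:
  obj    pos=(+0.978,-0.287) vel=(+1.841,-0.733) ωy=+27.13

Key-timestep trajectory:
   step    t(s)  obj.x    obj.z    obj.vx   obj.vz 
     14  0.1239   +0.524  -0.106  +0.437  -0.174
     29  0.2566   +0.613  -0.142  +0.905  -0.360
     44  0.3894   +0.765  -0.202  +1.373  -0.546


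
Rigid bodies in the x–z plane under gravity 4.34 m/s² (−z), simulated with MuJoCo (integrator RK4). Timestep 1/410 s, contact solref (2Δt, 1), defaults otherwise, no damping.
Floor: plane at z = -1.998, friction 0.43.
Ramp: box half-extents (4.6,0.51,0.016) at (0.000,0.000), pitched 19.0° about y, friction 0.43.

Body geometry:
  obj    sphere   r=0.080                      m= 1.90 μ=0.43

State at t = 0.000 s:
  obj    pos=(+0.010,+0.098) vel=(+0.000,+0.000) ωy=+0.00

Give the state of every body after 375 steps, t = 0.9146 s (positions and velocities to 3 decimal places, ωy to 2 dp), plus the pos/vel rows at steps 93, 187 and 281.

State at t = 0.9146 s:
  obj    pos=(+0.409,-0.039) vel=(+0.873,-0.301) ωy=+11.54

Key-timestep trajectory:
   step    t(s)  obj.x    obj.z    obj.vx   obj.vz 
     93  0.2268   +0.035  +0.090  +0.216  -0.075
    187  0.4561   +0.109  +0.064  +0.435  -0.150
    281  0.6854   +0.234  +0.021  +0.654  -0.225


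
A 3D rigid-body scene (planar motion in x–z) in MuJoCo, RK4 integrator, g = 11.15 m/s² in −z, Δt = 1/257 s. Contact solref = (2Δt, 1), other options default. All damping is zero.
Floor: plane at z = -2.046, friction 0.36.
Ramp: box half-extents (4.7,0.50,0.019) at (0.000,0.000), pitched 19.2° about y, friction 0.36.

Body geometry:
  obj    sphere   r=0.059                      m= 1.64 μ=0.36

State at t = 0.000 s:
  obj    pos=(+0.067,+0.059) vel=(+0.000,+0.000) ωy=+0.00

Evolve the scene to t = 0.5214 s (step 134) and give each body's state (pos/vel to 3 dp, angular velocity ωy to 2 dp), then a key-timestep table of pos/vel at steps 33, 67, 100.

State at t = 0.5214 s:
  obj    pos=(+0.403,-0.058) vel=(+1.290,-0.449) ωy=+23.14

Key-timestep trajectory:
   step    t(s)  obj.x    obj.z    obj.vx   obj.vz 
     33  0.1284   +0.087  +0.052  +0.318  -0.111
     67  0.2607   +0.151  +0.030  +0.645  -0.225
    100  0.3891   +0.254  -0.006  +0.963  -0.335


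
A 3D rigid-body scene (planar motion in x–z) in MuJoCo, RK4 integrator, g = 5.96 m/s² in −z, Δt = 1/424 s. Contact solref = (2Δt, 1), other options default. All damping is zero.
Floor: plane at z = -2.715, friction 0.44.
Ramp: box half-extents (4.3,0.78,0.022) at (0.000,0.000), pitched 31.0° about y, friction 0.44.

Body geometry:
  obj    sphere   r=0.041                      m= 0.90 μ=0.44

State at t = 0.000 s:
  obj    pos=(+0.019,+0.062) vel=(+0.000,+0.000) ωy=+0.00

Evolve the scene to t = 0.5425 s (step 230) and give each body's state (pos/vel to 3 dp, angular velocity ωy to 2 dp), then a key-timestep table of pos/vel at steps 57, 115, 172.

State at t = 0.5425 s:
  obj    pos=(+0.296,-0.104) vel=(+1.020,-0.613) ωy=+29.00

Key-timestep trajectory:
   step    t(s)  obj.x    obj.z    obj.vx   obj.vz 
     57  0.1344   +0.036  +0.052  +0.253  -0.152
    115  0.2712   +0.088  +0.021  +0.510  -0.306
    172  0.4057   +0.174  -0.031  +0.762  -0.458


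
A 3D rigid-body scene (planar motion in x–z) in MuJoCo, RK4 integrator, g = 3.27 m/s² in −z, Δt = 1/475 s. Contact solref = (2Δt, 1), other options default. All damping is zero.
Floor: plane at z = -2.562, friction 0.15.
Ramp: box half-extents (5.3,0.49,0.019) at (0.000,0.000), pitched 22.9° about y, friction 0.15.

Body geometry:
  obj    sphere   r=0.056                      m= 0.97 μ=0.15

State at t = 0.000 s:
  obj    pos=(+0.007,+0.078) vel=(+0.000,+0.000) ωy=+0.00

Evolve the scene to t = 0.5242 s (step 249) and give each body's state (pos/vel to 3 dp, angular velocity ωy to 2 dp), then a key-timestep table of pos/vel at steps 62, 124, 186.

State at t = 0.5242 s:
  obj    pos=(+0.122,+0.030) vel=(+0.439,-0.185) ωy=+8.51

Key-timestep trajectory:
   step    t(s)  obj.x    obj.z    obj.vx   obj.vz 
     62  0.1305   +0.014  +0.075  +0.109  -0.046
    124  0.2611   +0.036  +0.066  +0.219  -0.092
    186  0.3916   +0.071  +0.051  +0.328  -0.139


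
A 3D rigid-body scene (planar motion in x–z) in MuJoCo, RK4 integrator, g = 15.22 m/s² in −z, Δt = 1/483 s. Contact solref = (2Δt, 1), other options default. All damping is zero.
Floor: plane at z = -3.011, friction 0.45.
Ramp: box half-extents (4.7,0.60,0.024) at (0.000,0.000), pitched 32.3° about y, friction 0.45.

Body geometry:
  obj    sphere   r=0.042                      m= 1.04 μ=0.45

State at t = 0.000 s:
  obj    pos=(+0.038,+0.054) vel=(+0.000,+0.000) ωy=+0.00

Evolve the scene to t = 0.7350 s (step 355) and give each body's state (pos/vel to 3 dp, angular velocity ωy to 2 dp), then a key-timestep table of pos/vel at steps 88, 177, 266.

State at t = 0.7350 s:
  obj    pos=(+1.364,-0.784) vel=(+3.609,-2.282) ωy=+101.65

Key-timestep trajectory:
   step    t(s)  obj.x    obj.z    obj.vx   obj.vz 
     88  0.1822   +0.120  +0.003  +0.895  -0.566
    177  0.3665   +0.368  -0.154  +1.800  -1.138
    266  0.5507   +0.783  -0.417  +2.704  -1.710


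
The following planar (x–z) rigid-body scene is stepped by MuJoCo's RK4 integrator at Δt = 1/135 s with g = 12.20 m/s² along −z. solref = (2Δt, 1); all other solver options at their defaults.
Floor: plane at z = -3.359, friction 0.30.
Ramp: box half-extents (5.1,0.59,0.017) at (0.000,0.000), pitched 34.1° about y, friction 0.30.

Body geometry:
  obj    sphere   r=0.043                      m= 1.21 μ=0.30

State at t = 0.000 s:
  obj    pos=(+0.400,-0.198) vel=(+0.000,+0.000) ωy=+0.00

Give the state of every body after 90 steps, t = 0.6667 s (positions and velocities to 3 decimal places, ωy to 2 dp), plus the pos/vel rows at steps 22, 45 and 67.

State at t = 0.6667 s:
  obj    pos=(+1.299,-0.807) vel=(+2.697,-1.826) ωy=+75.70

Key-timestep trajectory:
   step    t(s)  obj.x    obj.z    obj.vx   obj.vz 
     22  0.1630   +0.454  -0.235  +0.660  -0.446
     45  0.3333   +0.625  -0.351  +1.349  -0.913
     67  0.4963   +0.898  -0.536  +2.008  -1.359


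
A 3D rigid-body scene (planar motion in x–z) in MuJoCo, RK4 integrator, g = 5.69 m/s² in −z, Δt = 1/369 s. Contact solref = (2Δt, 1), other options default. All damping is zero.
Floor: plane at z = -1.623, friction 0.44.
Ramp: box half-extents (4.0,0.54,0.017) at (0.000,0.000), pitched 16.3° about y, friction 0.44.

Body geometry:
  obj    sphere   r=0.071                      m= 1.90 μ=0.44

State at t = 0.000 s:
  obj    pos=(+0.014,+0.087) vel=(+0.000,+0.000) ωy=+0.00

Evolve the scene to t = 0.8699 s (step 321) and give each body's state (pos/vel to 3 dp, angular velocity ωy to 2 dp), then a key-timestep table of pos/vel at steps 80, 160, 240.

State at t = 0.8699 s:
  obj    pos=(+0.428,-0.034) vel=(+0.952,-0.279) ωy=+13.97

Key-timestep trajectory:
   step    t(s)  obj.x    obj.z    obj.vx   obj.vz 
     80  0.2168   +0.040  +0.080  +0.237  -0.069
    160  0.4336   +0.117  +0.057  +0.475  -0.139
    240  0.6504   +0.246  +0.020  +0.712  -0.208


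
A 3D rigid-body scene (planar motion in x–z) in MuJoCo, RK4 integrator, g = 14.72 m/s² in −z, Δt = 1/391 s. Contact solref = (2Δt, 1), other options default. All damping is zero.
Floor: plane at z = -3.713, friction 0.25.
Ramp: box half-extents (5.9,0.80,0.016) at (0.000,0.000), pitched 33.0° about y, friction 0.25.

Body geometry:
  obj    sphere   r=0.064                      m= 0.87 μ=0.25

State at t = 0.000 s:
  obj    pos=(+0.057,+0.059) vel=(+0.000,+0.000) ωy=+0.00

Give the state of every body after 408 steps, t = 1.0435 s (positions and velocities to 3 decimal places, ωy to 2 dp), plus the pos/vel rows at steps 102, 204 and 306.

State at t = 1.0435 s:
  obj    pos=(+2.672,-1.640) vel=(+5.012,-3.255) ωy=+93.35

Key-timestep trajectory:
   step    t(s)  obj.x    obj.z    obj.vx   obj.vz 
    102  0.2609   +0.220  -0.048  +1.253  -0.814
    204  0.5217   +0.711  -0.366  +2.506  -1.627
    306  0.7826   +1.528  -0.897  +3.759  -2.441


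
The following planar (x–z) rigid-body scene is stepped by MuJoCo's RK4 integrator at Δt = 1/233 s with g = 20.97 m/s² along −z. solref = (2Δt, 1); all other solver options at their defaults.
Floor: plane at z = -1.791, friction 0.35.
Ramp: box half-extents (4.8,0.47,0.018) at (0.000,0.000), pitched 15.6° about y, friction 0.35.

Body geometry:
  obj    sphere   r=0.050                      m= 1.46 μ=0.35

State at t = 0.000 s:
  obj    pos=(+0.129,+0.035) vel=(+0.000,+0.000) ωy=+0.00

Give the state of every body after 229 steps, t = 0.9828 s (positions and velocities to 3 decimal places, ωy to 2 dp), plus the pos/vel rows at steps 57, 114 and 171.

State at t = 0.9828 s:
  obj    pos=(+2.003,-0.489) vel=(+3.813,-1.065) ωy=+79.17

Key-timestep trajectory:
   step    t(s)  obj.x    obj.z    obj.vx   obj.vz 
     57  0.2446   +0.245  +0.002  +0.949  -0.265
    114  0.4893   +0.593  -0.095  +1.898  -0.530
    171  0.7339   +1.174  -0.257  +2.847  -0.795


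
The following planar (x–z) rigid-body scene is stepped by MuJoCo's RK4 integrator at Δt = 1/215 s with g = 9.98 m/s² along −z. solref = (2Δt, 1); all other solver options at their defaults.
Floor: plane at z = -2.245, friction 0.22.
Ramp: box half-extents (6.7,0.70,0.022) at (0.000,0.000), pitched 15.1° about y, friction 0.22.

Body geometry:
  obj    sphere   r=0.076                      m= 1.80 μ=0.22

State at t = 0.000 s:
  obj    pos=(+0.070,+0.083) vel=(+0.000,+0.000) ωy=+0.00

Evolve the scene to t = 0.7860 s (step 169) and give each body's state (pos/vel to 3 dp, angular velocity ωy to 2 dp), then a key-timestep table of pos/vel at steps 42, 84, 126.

State at t = 0.7860 s:
  obj    pos=(+0.624,-0.067) vel=(+1.409,-0.380) ωy=+19.20

Key-timestep trajectory:
   step    t(s)  obj.x    obj.z    obj.vx   obj.vz 
     42  0.1953   +0.104  +0.073  +0.350  -0.095
     84  0.3907   +0.207  +0.046  +0.701  -0.189
    126  0.5860   +0.378  +0.000  +1.051  -0.284


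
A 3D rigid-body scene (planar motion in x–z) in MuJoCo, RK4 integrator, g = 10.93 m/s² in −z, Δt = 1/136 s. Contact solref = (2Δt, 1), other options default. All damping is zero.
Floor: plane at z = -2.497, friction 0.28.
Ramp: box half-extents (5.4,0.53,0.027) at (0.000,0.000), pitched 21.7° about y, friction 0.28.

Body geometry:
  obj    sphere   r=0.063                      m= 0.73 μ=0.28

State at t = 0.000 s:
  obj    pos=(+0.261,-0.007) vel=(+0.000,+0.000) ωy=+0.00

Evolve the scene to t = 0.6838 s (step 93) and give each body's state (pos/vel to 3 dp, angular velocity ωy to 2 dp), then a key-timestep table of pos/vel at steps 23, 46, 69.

State at t = 0.6838 s:
  obj    pos=(+0.888,-0.257) vel=(+1.834,-0.730) ωy=+31.32

Key-timestep trajectory:
   step    t(s)  obj.x    obj.z    obj.vx   obj.vz 
     23  0.1691   +0.299  -0.022  +0.454  -0.181
     46  0.3382   +0.414  -0.068  +0.907  -0.361
     69  0.5074   +0.606  -0.144  +1.361  -0.542


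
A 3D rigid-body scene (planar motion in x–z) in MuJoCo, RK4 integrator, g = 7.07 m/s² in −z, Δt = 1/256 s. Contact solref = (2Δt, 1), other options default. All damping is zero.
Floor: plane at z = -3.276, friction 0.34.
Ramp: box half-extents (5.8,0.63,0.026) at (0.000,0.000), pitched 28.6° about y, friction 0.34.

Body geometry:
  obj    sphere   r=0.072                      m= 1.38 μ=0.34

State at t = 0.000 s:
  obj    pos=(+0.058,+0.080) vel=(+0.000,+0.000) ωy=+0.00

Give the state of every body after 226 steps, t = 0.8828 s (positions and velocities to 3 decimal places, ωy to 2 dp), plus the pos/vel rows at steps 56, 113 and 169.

State at t = 0.8828 s:
  obj    pos=(+0.885,-0.371) vel=(+1.874,-1.022) ωy=+29.64

Key-timestep trajectory:
   step    t(s)  obj.x    obj.z    obj.vx   obj.vz 
     56  0.2188   +0.109  +0.052  +0.464  -0.253
    113  0.4414   +0.265  -0.033  +0.937  -0.511
    169  0.6602   +0.521  -0.172  +1.401  -0.764


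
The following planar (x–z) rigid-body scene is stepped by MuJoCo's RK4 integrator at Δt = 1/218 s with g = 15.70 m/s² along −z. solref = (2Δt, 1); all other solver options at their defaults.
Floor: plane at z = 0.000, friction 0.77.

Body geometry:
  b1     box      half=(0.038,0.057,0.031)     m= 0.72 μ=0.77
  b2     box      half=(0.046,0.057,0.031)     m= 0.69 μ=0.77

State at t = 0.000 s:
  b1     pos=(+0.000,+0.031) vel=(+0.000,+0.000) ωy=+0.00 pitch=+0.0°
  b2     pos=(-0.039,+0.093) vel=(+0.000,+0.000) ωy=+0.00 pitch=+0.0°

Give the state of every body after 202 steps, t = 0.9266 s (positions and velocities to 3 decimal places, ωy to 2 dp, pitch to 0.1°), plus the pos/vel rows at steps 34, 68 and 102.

State at t = 0.9266 s:
  b1     pos=(+0.000,+0.031) vel=(+0.000,+0.000) ωy=+0.00 pitch=+0.0°
  b2     pos=(-0.080,+0.046) vel=(+0.000,+0.000) ωy=+0.00 pitch=-90.0°

Key-timestep trajectory:
   step    t(s)  b1.x    b1.z    b1.vx   b1.vz   b2.x    b2.z    b2.vx   b2.vz 
     34  0.1560   +0.000  +0.031  +0.000  +0.000   -0.044  +0.092  -0.099  -0.021
     68  0.3119   +0.000  +0.031  +0.000  +0.000   -0.083  +0.045  -0.276  +0.195
    102  0.4679   +0.000  +0.031  +0.000  +0.000   -0.078  +0.046  +0.116  +0.108


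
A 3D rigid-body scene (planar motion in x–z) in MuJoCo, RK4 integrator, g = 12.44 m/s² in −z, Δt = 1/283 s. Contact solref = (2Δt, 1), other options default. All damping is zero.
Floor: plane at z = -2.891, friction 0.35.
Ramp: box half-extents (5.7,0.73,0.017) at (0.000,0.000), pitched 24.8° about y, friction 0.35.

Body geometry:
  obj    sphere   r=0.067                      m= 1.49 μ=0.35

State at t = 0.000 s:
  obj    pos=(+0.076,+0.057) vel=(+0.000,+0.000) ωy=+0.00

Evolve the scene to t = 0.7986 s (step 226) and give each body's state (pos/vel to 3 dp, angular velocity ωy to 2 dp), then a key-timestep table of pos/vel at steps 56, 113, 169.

State at t = 0.7986 s:
  obj    pos=(+1.155,-0.441) vel=(+2.702,-1.249) ωy=+44.42

Key-timestep trajectory:
   step    t(s)  obj.x    obj.z    obj.vx   obj.vz 
     56  0.1979   +0.142  +0.027  +0.670  -0.309
    113  0.3993   +0.346  -0.067  +1.351  -0.624
    169  0.5972   +0.680  -0.221  +2.021  -0.934


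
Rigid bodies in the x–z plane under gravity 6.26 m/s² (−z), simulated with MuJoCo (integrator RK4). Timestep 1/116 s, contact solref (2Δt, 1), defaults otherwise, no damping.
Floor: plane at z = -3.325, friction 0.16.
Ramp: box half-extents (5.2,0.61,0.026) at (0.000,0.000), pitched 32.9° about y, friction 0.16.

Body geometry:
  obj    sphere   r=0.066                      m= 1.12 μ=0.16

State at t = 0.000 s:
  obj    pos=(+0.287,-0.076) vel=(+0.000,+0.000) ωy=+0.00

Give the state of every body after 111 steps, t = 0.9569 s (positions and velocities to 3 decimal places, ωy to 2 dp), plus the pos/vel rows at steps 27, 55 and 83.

State at t = 0.9569 s:
  obj    pos=(+1.271,-0.712) vel=(+2.061,-1.319) ωy=+30.54

Key-timestep trajectory:
   step    t(s)  obj.x    obj.z    obj.vx   obj.vz 
     27  0.2328   +0.345  -0.114  +0.495  -0.334
     55  0.4741   +0.528  -0.232  +1.016  -0.666
     83  0.7155   +0.837  -0.432  +1.543  -0.983


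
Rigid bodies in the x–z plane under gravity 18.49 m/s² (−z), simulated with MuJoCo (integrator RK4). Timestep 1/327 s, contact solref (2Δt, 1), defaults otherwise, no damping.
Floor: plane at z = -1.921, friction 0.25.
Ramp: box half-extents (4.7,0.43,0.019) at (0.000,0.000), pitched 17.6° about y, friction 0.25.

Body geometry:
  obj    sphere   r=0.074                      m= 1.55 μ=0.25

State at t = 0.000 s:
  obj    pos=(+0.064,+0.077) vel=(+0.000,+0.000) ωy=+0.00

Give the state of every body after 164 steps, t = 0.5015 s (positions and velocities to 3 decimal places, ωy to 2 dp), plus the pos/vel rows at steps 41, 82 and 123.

State at t = 0.5015 s:
  obj    pos=(+0.543,-0.075) vel=(+1.909,-0.606) ωy=+27.06

Key-timestep trajectory:
   step    t(s)  obj.x    obj.z    obj.vx   obj.vz 
     41  0.1254   +0.094  +0.068  +0.477  -0.151
     82  0.2508   +0.184  +0.039  +0.955  -0.303
    123  0.3761   +0.333  -0.008  +1.432  -0.454


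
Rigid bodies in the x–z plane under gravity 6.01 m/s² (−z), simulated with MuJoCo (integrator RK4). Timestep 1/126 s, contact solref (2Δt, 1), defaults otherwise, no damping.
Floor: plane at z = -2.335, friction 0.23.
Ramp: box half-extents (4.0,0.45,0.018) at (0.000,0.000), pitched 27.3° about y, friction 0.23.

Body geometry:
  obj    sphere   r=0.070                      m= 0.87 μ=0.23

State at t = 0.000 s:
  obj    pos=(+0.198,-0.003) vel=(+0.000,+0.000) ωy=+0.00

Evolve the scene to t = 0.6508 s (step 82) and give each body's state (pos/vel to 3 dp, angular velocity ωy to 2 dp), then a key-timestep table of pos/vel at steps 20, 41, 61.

State at t = 0.6508 s:
  obj    pos=(+0.569,-0.194) vel=(+1.139,-0.588) ωy=+18.29

Key-timestep trajectory:
   step    t(s)  obj.x    obj.z    obj.vx   obj.vz 
     20  0.1587   +0.220  -0.015  +0.278  -0.143
     41  0.3254   +0.291  -0.051  +0.570  -0.294
     61  0.4841   +0.403  -0.109  +0.847  -0.437


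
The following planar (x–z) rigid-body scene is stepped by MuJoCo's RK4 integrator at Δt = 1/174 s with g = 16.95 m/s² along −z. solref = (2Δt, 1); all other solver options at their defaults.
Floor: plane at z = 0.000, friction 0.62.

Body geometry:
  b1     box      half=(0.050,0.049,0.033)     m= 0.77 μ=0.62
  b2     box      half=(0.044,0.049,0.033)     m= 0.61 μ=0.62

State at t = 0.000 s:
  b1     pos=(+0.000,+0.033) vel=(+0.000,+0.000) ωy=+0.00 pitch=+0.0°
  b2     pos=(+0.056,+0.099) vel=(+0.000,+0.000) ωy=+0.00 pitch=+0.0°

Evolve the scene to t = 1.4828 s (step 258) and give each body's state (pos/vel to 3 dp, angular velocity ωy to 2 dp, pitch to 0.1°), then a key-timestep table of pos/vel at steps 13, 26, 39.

State at t = 1.4828 s:
  b1     pos=(+0.000,+0.033) vel=(+0.000,+0.000) ωy=+0.00 pitch=+0.0°
  b2     pos=(+0.096,+0.044) vel=(+0.000,+0.000) ωy=+0.00 pitch=+90.0°

Key-timestep trajectory:
   step    t(s)  b1.x    b1.z    b1.vx   b1.vz   b2.x    b2.z    b2.vx   b2.vz 
     13  0.0747   +0.000  +0.033  +0.000  +0.001   +0.061  +0.098  +0.142  -0.045
     26  0.1494   +0.000  +0.033  +0.000  +0.000   +0.079  +0.083  +0.319  -0.467
     39  0.2241   +0.000  +0.033  +0.000  +0.000   +0.098  +0.042  -0.053  +0.112


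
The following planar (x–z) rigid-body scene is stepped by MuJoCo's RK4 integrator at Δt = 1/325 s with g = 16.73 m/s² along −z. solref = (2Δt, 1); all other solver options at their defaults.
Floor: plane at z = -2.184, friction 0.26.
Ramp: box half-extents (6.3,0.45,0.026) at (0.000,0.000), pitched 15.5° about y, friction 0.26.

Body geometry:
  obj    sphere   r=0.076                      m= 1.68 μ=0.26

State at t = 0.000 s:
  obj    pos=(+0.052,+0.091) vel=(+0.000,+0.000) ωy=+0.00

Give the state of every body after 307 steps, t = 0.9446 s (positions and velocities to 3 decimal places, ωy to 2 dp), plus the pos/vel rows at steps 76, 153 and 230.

State at t = 0.9446 s:
  obj    pos=(+1.425,-0.289) vel=(+2.907,-0.806) ωy=+39.69

Key-timestep trajectory:
   step    t(s)  obj.x    obj.z    obj.vx   obj.vz 
     76  0.2338   +0.136  +0.068  +0.720  -0.200
    153  0.4708   +0.393  -0.003  +1.449  -0.402
    230  0.7077   +0.823  -0.122  +2.178  -0.604
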